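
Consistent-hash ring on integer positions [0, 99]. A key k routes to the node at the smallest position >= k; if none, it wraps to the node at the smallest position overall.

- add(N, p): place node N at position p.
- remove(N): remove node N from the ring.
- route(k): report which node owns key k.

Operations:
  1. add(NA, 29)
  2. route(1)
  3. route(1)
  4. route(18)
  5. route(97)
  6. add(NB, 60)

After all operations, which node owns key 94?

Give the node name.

Answer: NA

Derivation:
Op 1: add NA@29 -> ring=[29:NA]
Op 2: route key 1: smallest pos >= 1 is 29 -> NA
Op 3: route key 1: smallest pos >= 1 is 29 -> NA
Op 4: route key 18: smallest pos >= 18 is 29 -> NA
Op 5: route key 97: none >= 97, wrap to smallest pos 29 -> NA
Op 6: add NB@60 -> ring=[29:NA,60:NB]
Final route key 94: none >= 94, wrap to smallest pos 29 -> NA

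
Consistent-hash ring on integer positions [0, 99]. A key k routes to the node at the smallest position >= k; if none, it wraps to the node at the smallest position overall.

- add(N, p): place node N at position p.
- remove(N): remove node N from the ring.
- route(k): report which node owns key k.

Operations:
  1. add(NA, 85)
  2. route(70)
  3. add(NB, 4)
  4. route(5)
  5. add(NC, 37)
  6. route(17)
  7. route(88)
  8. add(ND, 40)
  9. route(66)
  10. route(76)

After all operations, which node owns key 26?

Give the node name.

Op 1: add NA@85 -> ring=[85:NA]
Op 2: route key 70: smallest pos >= 70 is 85 -> NA
Op 3: add NB@4 -> ring=[4:NB,85:NA]
Op 4: route key 5: smallest pos >= 5 is 85 -> NA
Op 5: add NC@37 -> ring=[4:NB,37:NC,85:NA]
Op 6: route key 17: smallest pos >= 17 is 37 -> NC
Op 7: route key 88: none >= 88, wrap to smallest pos 4 -> NB
Op 8: add ND@40 -> ring=[4:NB,37:NC,40:ND,85:NA]
Op 9: route key 66: smallest pos >= 66 is 85 -> NA
Op 10: route key 76: smallest pos >= 76 is 85 -> NA
Final route key 26: smallest pos >= 26 is 37 -> NC

Answer: NC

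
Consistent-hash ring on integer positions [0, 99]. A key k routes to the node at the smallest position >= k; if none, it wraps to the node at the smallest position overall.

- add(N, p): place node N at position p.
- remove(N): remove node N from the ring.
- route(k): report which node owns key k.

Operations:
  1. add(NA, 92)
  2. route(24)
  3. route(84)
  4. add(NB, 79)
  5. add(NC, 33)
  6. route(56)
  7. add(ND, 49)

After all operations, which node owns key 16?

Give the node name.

Answer: NC

Derivation:
Op 1: add NA@92 -> ring=[92:NA]
Op 2: route key 24: smallest pos >= 24 is 92 -> NA
Op 3: route key 84: smallest pos >= 84 is 92 -> NA
Op 4: add NB@79 -> ring=[79:NB,92:NA]
Op 5: add NC@33 -> ring=[33:NC,79:NB,92:NA]
Op 6: route key 56: smallest pos >= 56 is 79 -> NB
Op 7: add ND@49 -> ring=[33:NC,49:ND,79:NB,92:NA]
Final route key 16: smallest pos >= 16 is 33 -> NC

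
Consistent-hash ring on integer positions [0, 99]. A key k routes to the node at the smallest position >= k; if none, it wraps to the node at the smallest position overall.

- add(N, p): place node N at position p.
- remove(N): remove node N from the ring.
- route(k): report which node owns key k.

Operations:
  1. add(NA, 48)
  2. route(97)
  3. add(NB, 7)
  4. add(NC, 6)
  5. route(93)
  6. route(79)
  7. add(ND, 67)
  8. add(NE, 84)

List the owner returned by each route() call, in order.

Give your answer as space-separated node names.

Answer: NA NC NC

Derivation:
Op 1: add NA@48 -> ring=[48:NA]
Op 2: route key 97: none >= 97, wrap to smallest pos 48 -> NA
Op 3: add NB@7 -> ring=[7:NB,48:NA]
Op 4: add NC@6 -> ring=[6:NC,7:NB,48:NA]
Op 5: route key 93: none >= 93, wrap to smallest pos 6 -> NC
Op 6: route key 79: none >= 79, wrap to smallest pos 6 -> NC
Op 7: add ND@67 -> ring=[6:NC,7:NB,48:NA,67:ND]
Op 8: add NE@84 -> ring=[6:NC,7:NB,48:NA,67:ND,84:NE]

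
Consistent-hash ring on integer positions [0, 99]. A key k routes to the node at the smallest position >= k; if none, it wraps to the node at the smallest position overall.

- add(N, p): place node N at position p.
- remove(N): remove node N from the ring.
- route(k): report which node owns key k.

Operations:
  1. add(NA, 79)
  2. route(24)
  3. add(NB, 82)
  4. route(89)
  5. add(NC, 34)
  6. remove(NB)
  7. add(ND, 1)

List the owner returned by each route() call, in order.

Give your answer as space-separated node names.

Answer: NA NA

Derivation:
Op 1: add NA@79 -> ring=[79:NA]
Op 2: route key 24: smallest pos >= 24 is 79 -> NA
Op 3: add NB@82 -> ring=[79:NA,82:NB]
Op 4: route key 89: none >= 89, wrap to smallest pos 79 -> NA
Op 5: add NC@34 -> ring=[34:NC,79:NA,82:NB]
Op 6: remove NB -> ring=[34:NC,79:NA]
Op 7: add ND@1 -> ring=[1:ND,34:NC,79:NA]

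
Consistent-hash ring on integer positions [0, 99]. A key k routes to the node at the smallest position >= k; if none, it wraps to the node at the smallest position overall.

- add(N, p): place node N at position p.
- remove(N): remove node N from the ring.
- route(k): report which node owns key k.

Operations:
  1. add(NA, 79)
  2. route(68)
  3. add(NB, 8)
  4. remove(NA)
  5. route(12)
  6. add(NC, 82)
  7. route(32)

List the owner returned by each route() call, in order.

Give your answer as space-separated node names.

Answer: NA NB NC

Derivation:
Op 1: add NA@79 -> ring=[79:NA]
Op 2: route key 68: smallest pos >= 68 is 79 -> NA
Op 3: add NB@8 -> ring=[8:NB,79:NA]
Op 4: remove NA -> ring=[8:NB]
Op 5: route key 12: none >= 12, wrap to smallest pos 8 -> NB
Op 6: add NC@82 -> ring=[8:NB,82:NC]
Op 7: route key 32: smallest pos >= 32 is 82 -> NC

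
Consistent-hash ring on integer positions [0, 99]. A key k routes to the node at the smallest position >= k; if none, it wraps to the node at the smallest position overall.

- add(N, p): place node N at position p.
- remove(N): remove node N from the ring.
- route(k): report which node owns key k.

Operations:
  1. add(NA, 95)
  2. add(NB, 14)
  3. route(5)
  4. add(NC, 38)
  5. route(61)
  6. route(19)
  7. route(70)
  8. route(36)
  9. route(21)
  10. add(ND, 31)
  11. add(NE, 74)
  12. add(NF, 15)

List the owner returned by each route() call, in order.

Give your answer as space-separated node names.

Op 1: add NA@95 -> ring=[95:NA]
Op 2: add NB@14 -> ring=[14:NB,95:NA]
Op 3: route key 5: smallest pos >= 5 is 14 -> NB
Op 4: add NC@38 -> ring=[14:NB,38:NC,95:NA]
Op 5: route key 61: smallest pos >= 61 is 95 -> NA
Op 6: route key 19: smallest pos >= 19 is 38 -> NC
Op 7: route key 70: smallest pos >= 70 is 95 -> NA
Op 8: route key 36: smallest pos >= 36 is 38 -> NC
Op 9: route key 21: smallest pos >= 21 is 38 -> NC
Op 10: add ND@31 -> ring=[14:NB,31:ND,38:NC,95:NA]
Op 11: add NE@74 -> ring=[14:NB,31:ND,38:NC,74:NE,95:NA]
Op 12: add NF@15 -> ring=[14:NB,15:NF,31:ND,38:NC,74:NE,95:NA]

Answer: NB NA NC NA NC NC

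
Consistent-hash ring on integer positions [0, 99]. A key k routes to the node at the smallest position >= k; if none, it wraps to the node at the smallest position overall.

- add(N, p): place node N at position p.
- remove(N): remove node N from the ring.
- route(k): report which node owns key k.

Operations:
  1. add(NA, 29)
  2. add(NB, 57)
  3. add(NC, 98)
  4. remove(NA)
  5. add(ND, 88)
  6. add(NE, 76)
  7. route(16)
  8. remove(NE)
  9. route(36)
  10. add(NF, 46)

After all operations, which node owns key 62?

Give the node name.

Answer: ND

Derivation:
Op 1: add NA@29 -> ring=[29:NA]
Op 2: add NB@57 -> ring=[29:NA,57:NB]
Op 3: add NC@98 -> ring=[29:NA,57:NB,98:NC]
Op 4: remove NA -> ring=[57:NB,98:NC]
Op 5: add ND@88 -> ring=[57:NB,88:ND,98:NC]
Op 6: add NE@76 -> ring=[57:NB,76:NE,88:ND,98:NC]
Op 7: route key 16: smallest pos >= 16 is 57 -> NB
Op 8: remove NE -> ring=[57:NB,88:ND,98:NC]
Op 9: route key 36: smallest pos >= 36 is 57 -> NB
Op 10: add NF@46 -> ring=[46:NF,57:NB,88:ND,98:NC]
Final route key 62: smallest pos >= 62 is 88 -> ND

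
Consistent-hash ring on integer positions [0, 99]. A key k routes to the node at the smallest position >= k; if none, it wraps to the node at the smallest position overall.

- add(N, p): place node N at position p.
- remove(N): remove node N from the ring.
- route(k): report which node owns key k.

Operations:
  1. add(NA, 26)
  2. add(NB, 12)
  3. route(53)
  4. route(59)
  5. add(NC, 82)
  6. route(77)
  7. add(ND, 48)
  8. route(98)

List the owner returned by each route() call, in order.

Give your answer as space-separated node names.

Answer: NB NB NC NB

Derivation:
Op 1: add NA@26 -> ring=[26:NA]
Op 2: add NB@12 -> ring=[12:NB,26:NA]
Op 3: route key 53: none >= 53, wrap to smallest pos 12 -> NB
Op 4: route key 59: none >= 59, wrap to smallest pos 12 -> NB
Op 5: add NC@82 -> ring=[12:NB,26:NA,82:NC]
Op 6: route key 77: smallest pos >= 77 is 82 -> NC
Op 7: add ND@48 -> ring=[12:NB,26:NA,48:ND,82:NC]
Op 8: route key 98: none >= 98, wrap to smallest pos 12 -> NB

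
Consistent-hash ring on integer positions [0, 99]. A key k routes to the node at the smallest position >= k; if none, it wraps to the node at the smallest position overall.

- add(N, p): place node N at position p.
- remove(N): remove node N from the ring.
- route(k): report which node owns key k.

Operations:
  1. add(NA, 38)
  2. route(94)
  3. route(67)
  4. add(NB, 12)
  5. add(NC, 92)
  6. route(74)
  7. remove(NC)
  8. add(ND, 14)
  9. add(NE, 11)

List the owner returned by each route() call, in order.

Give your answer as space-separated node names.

Op 1: add NA@38 -> ring=[38:NA]
Op 2: route key 94: none >= 94, wrap to smallest pos 38 -> NA
Op 3: route key 67: none >= 67, wrap to smallest pos 38 -> NA
Op 4: add NB@12 -> ring=[12:NB,38:NA]
Op 5: add NC@92 -> ring=[12:NB,38:NA,92:NC]
Op 6: route key 74: smallest pos >= 74 is 92 -> NC
Op 7: remove NC -> ring=[12:NB,38:NA]
Op 8: add ND@14 -> ring=[12:NB,14:ND,38:NA]
Op 9: add NE@11 -> ring=[11:NE,12:NB,14:ND,38:NA]

Answer: NA NA NC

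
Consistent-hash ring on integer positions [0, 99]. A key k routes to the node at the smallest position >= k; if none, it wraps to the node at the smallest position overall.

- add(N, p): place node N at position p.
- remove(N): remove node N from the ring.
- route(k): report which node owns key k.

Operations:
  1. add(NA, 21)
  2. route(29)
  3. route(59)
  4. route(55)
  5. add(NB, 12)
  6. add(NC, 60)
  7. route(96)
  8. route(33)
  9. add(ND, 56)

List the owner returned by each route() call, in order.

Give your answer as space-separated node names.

Op 1: add NA@21 -> ring=[21:NA]
Op 2: route key 29: none >= 29, wrap to smallest pos 21 -> NA
Op 3: route key 59: none >= 59, wrap to smallest pos 21 -> NA
Op 4: route key 55: none >= 55, wrap to smallest pos 21 -> NA
Op 5: add NB@12 -> ring=[12:NB,21:NA]
Op 6: add NC@60 -> ring=[12:NB,21:NA,60:NC]
Op 7: route key 96: none >= 96, wrap to smallest pos 12 -> NB
Op 8: route key 33: smallest pos >= 33 is 60 -> NC
Op 9: add ND@56 -> ring=[12:NB,21:NA,56:ND,60:NC]

Answer: NA NA NA NB NC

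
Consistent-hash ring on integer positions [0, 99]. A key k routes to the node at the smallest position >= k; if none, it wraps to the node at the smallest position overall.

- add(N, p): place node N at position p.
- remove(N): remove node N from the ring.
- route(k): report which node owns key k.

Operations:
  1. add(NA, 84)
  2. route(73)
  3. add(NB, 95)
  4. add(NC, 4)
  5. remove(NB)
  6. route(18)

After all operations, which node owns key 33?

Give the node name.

Answer: NA

Derivation:
Op 1: add NA@84 -> ring=[84:NA]
Op 2: route key 73: smallest pos >= 73 is 84 -> NA
Op 3: add NB@95 -> ring=[84:NA,95:NB]
Op 4: add NC@4 -> ring=[4:NC,84:NA,95:NB]
Op 5: remove NB -> ring=[4:NC,84:NA]
Op 6: route key 18: smallest pos >= 18 is 84 -> NA
Final route key 33: smallest pos >= 33 is 84 -> NA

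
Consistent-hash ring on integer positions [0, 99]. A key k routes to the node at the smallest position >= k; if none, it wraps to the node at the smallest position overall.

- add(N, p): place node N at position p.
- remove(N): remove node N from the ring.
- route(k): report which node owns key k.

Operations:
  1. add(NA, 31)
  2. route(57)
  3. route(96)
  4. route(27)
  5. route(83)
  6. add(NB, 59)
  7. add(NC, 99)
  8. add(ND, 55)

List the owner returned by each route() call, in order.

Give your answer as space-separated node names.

Op 1: add NA@31 -> ring=[31:NA]
Op 2: route key 57: none >= 57, wrap to smallest pos 31 -> NA
Op 3: route key 96: none >= 96, wrap to smallest pos 31 -> NA
Op 4: route key 27: smallest pos >= 27 is 31 -> NA
Op 5: route key 83: none >= 83, wrap to smallest pos 31 -> NA
Op 6: add NB@59 -> ring=[31:NA,59:NB]
Op 7: add NC@99 -> ring=[31:NA,59:NB,99:NC]
Op 8: add ND@55 -> ring=[31:NA,55:ND,59:NB,99:NC]

Answer: NA NA NA NA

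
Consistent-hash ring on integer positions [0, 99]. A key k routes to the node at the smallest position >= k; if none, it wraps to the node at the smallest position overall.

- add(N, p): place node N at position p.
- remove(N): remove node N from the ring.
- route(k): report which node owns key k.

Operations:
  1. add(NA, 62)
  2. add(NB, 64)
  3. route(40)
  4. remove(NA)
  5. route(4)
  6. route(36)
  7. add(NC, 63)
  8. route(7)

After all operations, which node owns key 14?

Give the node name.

Op 1: add NA@62 -> ring=[62:NA]
Op 2: add NB@64 -> ring=[62:NA,64:NB]
Op 3: route key 40: smallest pos >= 40 is 62 -> NA
Op 4: remove NA -> ring=[64:NB]
Op 5: route key 4: smallest pos >= 4 is 64 -> NB
Op 6: route key 36: smallest pos >= 36 is 64 -> NB
Op 7: add NC@63 -> ring=[63:NC,64:NB]
Op 8: route key 7: smallest pos >= 7 is 63 -> NC
Final route key 14: smallest pos >= 14 is 63 -> NC

Answer: NC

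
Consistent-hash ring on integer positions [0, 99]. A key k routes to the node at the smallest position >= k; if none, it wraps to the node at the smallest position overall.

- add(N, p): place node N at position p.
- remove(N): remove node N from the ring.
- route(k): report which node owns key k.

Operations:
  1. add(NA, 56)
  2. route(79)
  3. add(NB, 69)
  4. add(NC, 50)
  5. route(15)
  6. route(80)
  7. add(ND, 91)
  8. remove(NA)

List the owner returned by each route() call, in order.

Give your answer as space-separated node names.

Op 1: add NA@56 -> ring=[56:NA]
Op 2: route key 79: none >= 79, wrap to smallest pos 56 -> NA
Op 3: add NB@69 -> ring=[56:NA,69:NB]
Op 4: add NC@50 -> ring=[50:NC,56:NA,69:NB]
Op 5: route key 15: smallest pos >= 15 is 50 -> NC
Op 6: route key 80: none >= 80, wrap to smallest pos 50 -> NC
Op 7: add ND@91 -> ring=[50:NC,56:NA,69:NB,91:ND]
Op 8: remove NA -> ring=[50:NC,69:NB,91:ND]

Answer: NA NC NC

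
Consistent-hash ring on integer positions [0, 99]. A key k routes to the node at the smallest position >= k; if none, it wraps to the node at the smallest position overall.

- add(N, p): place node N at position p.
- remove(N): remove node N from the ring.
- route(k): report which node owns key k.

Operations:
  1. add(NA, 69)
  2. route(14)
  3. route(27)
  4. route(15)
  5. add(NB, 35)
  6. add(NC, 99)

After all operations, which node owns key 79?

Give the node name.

Answer: NC

Derivation:
Op 1: add NA@69 -> ring=[69:NA]
Op 2: route key 14: smallest pos >= 14 is 69 -> NA
Op 3: route key 27: smallest pos >= 27 is 69 -> NA
Op 4: route key 15: smallest pos >= 15 is 69 -> NA
Op 5: add NB@35 -> ring=[35:NB,69:NA]
Op 6: add NC@99 -> ring=[35:NB,69:NA,99:NC]
Final route key 79: smallest pos >= 79 is 99 -> NC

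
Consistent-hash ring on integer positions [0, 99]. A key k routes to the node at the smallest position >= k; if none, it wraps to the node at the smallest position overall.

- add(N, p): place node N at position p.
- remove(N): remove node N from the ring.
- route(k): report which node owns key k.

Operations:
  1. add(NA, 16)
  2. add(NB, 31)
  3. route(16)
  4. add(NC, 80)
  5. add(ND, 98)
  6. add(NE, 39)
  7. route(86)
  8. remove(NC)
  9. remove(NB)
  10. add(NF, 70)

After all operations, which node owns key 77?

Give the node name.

Answer: ND

Derivation:
Op 1: add NA@16 -> ring=[16:NA]
Op 2: add NB@31 -> ring=[16:NA,31:NB]
Op 3: route key 16: smallest pos >= 16 is 16 -> NA
Op 4: add NC@80 -> ring=[16:NA,31:NB,80:NC]
Op 5: add ND@98 -> ring=[16:NA,31:NB,80:NC,98:ND]
Op 6: add NE@39 -> ring=[16:NA,31:NB,39:NE,80:NC,98:ND]
Op 7: route key 86: smallest pos >= 86 is 98 -> ND
Op 8: remove NC -> ring=[16:NA,31:NB,39:NE,98:ND]
Op 9: remove NB -> ring=[16:NA,39:NE,98:ND]
Op 10: add NF@70 -> ring=[16:NA,39:NE,70:NF,98:ND]
Final route key 77: smallest pos >= 77 is 98 -> ND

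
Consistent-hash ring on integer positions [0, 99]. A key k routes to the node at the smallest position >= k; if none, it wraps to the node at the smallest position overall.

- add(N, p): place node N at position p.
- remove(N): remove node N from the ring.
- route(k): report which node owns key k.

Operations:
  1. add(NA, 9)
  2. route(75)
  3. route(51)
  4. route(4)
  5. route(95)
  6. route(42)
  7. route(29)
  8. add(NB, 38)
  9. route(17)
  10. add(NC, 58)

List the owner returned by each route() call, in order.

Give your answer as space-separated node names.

Op 1: add NA@9 -> ring=[9:NA]
Op 2: route key 75: none >= 75, wrap to smallest pos 9 -> NA
Op 3: route key 51: none >= 51, wrap to smallest pos 9 -> NA
Op 4: route key 4: smallest pos >= 4 is 9 -> NA
Op 5: route key 95: none >= 95, wrap to smallest pos 9 -> NA
Op 6: route key 42: none >= 42, wrap to smallest pos 9 -> NA
Op 7: route key 29: none >= 29, wrap to smallest pos 9 -> NA
Op 8: add NB@38 -> ring=[9:NA,38:NB]
Op 9: route key 17: smallest pos >= 17 is 38 -> NB
Op 10: add NC@58 -> ring=[9:NA,38:NB,58:NC]

Answer: NA NA NA NA NA NA NB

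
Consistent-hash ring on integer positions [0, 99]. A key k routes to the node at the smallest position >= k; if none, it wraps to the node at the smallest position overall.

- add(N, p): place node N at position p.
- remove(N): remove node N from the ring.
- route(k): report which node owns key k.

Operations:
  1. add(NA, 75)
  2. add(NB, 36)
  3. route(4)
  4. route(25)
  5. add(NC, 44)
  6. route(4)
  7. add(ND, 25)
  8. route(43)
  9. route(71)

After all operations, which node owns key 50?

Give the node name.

Op 1: add NA@75 -> ring=[75:NA]
Op 2: add NB@36 -> ring=[36:NB,75:NA]
Op 3: route key 4: smallest pos >= 4 is 36 -> NB
Op 4: route key 25: smallest pos >= 25 is 36 -> NB
Op 5: add NC@44 -> ring=[36:NB,44:NC,75:NA]
Op 6: route key 4: smallest pos >= 4 is 36 -> NB
Op 7: add ND@25 -> ring=[25:ND,36:NB,44:NC,75:NA]
Op 8: route key 43: smallest pos >= 43 is 44 -> NC
Op 9: route key 71: smallest pos >= 71 is 75 -> NA
Final route key 50: smallest pos >= 50 is 75 -> NA

Answer: NA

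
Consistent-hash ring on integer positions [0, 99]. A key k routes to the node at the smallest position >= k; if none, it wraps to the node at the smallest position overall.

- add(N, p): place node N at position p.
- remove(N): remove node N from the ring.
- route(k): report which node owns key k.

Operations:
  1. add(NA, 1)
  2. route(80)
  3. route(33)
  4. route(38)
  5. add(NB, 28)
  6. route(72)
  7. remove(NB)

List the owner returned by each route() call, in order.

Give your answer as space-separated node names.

Op 1: add NA@1 -> ring=[1:NA]
Op 2: route key 80: none >= 80, wrap to smallest pos 1 -> NA
Op 3: route key 33: none >= 33, wrap to smallest pos 1 -> NA
Op 4: route key 38: none >= 38, wrap to smallest pos 1 -> NA
Op 5: add NB@28 -> ring=[1:NA,28:NB]
Op 6: route key 72: none >= 72, wrap to smallest pos 1 -> NA
Op 7: remove NB -> ring=[1:NA]

Answer: NA NA NA NA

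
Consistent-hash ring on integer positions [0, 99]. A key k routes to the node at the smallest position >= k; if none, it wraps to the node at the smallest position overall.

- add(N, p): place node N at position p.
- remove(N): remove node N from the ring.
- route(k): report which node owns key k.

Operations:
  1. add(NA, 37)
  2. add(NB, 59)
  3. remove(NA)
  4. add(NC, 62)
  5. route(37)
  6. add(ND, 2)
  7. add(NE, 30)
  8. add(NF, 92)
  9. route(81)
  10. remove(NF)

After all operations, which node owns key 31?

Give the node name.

Op 1: add NA@37 -> ring=[37:NA]
Op 2: add NB@59 -> ring=[37:NA,59:NB]
Op 3: remove NA -> ring=[59:NB]
Op 4: add NC@62 -> ring=[59:NB,62:NC]
Op 5: route key 37: smallest pos >= 37 is 59 -> NB
Op 6: add ND@2 -> ring=[2:ND,59:NB,62:NC]
Op 7: add NE@30 -> ring=[2:ND,30:NE,59:NB,62:NC]
Op 8: add NF@92 -> ring=[2:ND,30:NE,59:NB,62:NC,92:NF]
Op 9: route key 81: smallest pos >= 81 is 92 -> NF
Op 10: remove NF -> ring=[2:ND,30:NE,59:NB,62:NC]
Final route key 31: smallest pos >= 31 is 59 -> NB

Answer: NB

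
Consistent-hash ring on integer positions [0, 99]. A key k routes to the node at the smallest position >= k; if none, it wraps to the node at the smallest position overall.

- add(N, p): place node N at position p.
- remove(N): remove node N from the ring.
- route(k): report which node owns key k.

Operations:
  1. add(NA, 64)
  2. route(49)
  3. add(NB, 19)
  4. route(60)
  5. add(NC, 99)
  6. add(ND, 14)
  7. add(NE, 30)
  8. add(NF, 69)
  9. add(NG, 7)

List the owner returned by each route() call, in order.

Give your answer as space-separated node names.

Answer: NA NA

Derivation:
Op 1: add NA@64 -> ring=[64:NA]
Op 2: route key 49: smallest pos >= 49 is 64 -> NA
Op 3: add NB@19 -> ring=[19:NB,64:NA]
Op 4: route key 60: smallest pos >= 60 is 64 -> NA
Op 5: add NC@99 -> ring=[19:NB,64:NA,99:NC]
Op 6: add ND@14 -> ring=[14:ND,19:NB,64:NA,99:NC]
Op 7: add NE@30 -> ring=[14:ND,19:NB,30:NE,64:NA,99:NC]
Op 8: add NF@69 -> ring=[14:ND,19:NB,30:NE,64:NA,69:NF,99:NC]
Op 9: add NG@7 -> ring=[7:NG,14:ND,19:NB,30:NE,64:NA,69:NF,99:NC]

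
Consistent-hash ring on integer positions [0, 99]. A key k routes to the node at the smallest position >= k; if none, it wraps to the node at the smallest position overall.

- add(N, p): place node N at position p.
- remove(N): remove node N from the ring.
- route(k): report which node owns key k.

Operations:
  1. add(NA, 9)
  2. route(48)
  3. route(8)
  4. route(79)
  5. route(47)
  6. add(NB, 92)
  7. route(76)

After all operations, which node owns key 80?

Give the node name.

Op 1: add NA@9 -> ring=[9:NA]
Op 2: route key 48: none >= 48, wrap to smallest pos 9 -> NA
Op 3: route key 8: smallest pos >= 8 is 9 -> NA
Op 4: route key 79: none >= 79, wrap to smallest pos 9 -> NA
Op 5: route key 47: none >= 47, wrap to smallest pos 9 -> NA
Op 6: add NB@92 -> ring=[9:NA,92:NB]
Op 7: route key 76: smallest pos >= 76 is 92 -> NB
Final route key 80: smallest pos >= 80 is 92 -> NB

Answer: NB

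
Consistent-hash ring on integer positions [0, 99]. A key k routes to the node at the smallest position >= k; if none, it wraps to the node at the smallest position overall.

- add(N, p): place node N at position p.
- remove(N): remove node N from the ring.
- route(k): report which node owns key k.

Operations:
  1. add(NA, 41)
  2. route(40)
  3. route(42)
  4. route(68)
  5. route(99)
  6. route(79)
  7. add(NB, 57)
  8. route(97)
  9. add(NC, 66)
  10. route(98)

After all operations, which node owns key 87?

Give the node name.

Op 1: add NA@41 -> ring=[41:NA]
Op 2: route key 40: smallest pos >= 40 is 41 -> NA
Op 3: route key 42: none >= 42, wrap to smallest pos 41 -> NA
Op 4: route key 68: none >= 68, wrap to smallest pos 41 -> NA
Op 5: route key 99: none >= 99, wrap to smallest pos 41 -> NA
Op 6: route key 79: none >= 79, wrap to smallest pos 41 -> NA
Op 7: add NB@57 -> ring=[41:NA,57:NB]
Op 8: route key 97: none >= 97, wrap to smallest pos 41 -> NA
Op 9: add NC@66 -> ring=[41:NA,57:NB,66:NC]
Op 10: route key 98: none >= 98, wrap to smallest pos 41 -> NA
Final route key 87: none >= 87, wrap to smallest pos 41 -> NA

Answer: NA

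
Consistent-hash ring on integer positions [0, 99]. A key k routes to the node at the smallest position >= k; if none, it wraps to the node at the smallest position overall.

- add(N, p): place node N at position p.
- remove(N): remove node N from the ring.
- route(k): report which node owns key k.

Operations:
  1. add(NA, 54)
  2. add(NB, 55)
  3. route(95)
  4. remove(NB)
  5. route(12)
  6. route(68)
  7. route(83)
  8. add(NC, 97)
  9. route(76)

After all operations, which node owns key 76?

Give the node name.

Answer: NC

Derivation:
Op 1: add NA@54 -> ring=[54:NA]
Op 2: add NB@55 -> ring=[54:NA,55:NB]
Op 3: route key 95: none >= 95, wrap to smallest pos 54 -> NA
Op 4: remove NB -> ring=[54:NA]
Op 5: route key 12: smallest pos >= 12 is 54 -> NA
Op 6: route key 68: none >= 68, wrap to smallest pos 54 -> NA
Op 7: route key 83: none >= 83, wrap to smallest pos 54 -> NA
Op 8: add NC@97 -> ring=[54:NA,97:NC]
Op 9: route key 76: smallest pos >= 76 is 97 -> NC
Final route key 76: smallest pos >= 76 is 97 -> NC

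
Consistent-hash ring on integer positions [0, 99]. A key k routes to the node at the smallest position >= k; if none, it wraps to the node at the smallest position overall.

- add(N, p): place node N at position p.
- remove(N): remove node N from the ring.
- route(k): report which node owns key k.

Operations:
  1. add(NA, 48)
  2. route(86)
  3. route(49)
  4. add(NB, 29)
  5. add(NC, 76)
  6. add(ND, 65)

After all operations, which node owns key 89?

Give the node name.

Answer: NB

Derivation:
Op 1: add NA@48 -> ring=[48:NA]
Op 2: route key 86: none >= 86, wrap to smallest pos 48 -> NA
Op 3: route key 49: none >= 49, wrap to smallest pos 48 -> NA
Op 4: add NB@29 -> ring=[29:NB,48:NA]
Op 5: add NC@76 -> ring=[29:NB,48:NA,76:NC]
Op 6: add ND@65 -> ring=[29:NB,48:NA,65:ND,76:NC]
Final route key 89: none >= 89, wrap to smallest pos 29 -> NB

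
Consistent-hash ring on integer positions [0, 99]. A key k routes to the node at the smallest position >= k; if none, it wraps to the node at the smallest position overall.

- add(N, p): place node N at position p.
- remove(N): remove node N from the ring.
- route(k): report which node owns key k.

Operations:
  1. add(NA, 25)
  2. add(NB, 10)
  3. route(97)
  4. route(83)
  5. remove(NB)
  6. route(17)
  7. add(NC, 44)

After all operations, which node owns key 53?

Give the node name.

Op 1: add NA@25 -> ring=[25:NA]
Op 2: add NB@10 -> ring=[10:NB,25:NA]
Op 3: route key 97: none >= 97, wrap to smallest pos 10 -> NB
Op 4: route key 83: none >= 83, wrap to smallest pos 10 -> NB
Op 5: remove NB -> ring=[25:NA]
Op 6: route key 17: smallest pos >= 17 is 25 -> NA
Op 7: add NC@44 -> ring=[25:NA,44:NC]
Final route key 53: none >= 53, wrap to smallest pos 25 -> NA

Answer: NA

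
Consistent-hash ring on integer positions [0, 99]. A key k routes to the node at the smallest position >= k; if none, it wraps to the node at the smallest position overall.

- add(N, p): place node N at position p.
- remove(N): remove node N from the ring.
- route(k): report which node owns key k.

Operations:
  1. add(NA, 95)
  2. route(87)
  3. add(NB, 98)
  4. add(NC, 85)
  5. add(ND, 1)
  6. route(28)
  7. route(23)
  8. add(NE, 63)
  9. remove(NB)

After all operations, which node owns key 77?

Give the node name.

Op 1: add NA@95 -> ring=[95:NA]
Op 2: route key 87: smallest pos >= 87 is 95 -> NA
Op 3: add NB@98 -> ring=[95:NA,98:NB]
Op 4: add NC@85 -> ring=[85:NC,95:NA,98:NB]
Op 5: add ND@1 -> ring=[1:ND,85:NC,95:NA,98:NB]
Op 6: route key 28: smallest pos >= 28 is 85 -> NC
Op 7: route key 23: smallest pos >= 23 is 85 -> NC
Op 8: add NE@63 -> ring=[1:ND,63:NE,85:NC,95:NA,98:NB]
Op 9: remove NB -> ring=[1:ND,63:NE,85:NC,95:NA]
Final route key 77: smallest pos >= 77 is 85 -> NC

Answer: NC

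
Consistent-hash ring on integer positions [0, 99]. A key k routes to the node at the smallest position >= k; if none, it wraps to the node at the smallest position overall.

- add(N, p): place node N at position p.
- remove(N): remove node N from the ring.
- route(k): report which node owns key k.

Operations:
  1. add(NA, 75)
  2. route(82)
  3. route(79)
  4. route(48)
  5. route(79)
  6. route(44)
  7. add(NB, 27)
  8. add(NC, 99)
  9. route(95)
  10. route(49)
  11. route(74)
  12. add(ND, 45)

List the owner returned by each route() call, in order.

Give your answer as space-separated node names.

Op 1: add NA@75 -> ring=[75:NA]
Op 2: route key 82: none >= 82, wrap to smallest pos 75 -> NA
Op 3: route key 79: none >= 79, wrap to smallest pos 75 -> NA
Op 4: route key 48: smallest pos >= 48 is 75 -> NA
Op 5: route key 79: none >= 79, wrap to smallest pos 75 -> NA
Op 6: route key 44: smallest pos >= 44 is 75 -> NA
Op 7: add NB@27 -> ring=[27:NB,75:NA]
Op 8: add NC@99 -> ring=[27:NB,75:NA,99:NC]
Op 9: route key 95: smallest pos >= 95 is 99 -> NC
Op 10: route key 49: smallest pos >= 49 is 75 -> NA
Op 11: route key 74: smallest pos >= 74 is 75 -> NA
Op 12: add ND@45 -> ring=[27:NB,45:ND,75:NA,99:NC]

Answer: NA NA NA NA NA NC NA NA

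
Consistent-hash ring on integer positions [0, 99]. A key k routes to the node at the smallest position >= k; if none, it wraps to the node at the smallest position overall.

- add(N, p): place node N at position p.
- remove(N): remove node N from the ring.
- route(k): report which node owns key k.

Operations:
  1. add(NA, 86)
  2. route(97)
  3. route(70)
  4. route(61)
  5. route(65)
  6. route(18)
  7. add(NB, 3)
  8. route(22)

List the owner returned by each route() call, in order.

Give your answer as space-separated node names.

Answer: NA NA NA NA NA NA

Derivation:
Op 1: add NA@86 -> ring=[86:NA]
Op 2: route key 97: none >= 97, wrap to smallest pos 86 -> NA
Op 3: route key 70: smallest pos >= 70 is 86 -> NA
Op 4: route key 61: smallest pos >= 61 is 86 -> NA
Op 5: route key 65: smallest pos >= 65 is 86 -> NA
Op 6: route key 18: smallest pos >= 18 is 86 -> NA
Op 7: add NB@3 -> ring=[3:NB,86:NA]
Op 8: route key 22: smallest pos >= 22 is 86 -> NA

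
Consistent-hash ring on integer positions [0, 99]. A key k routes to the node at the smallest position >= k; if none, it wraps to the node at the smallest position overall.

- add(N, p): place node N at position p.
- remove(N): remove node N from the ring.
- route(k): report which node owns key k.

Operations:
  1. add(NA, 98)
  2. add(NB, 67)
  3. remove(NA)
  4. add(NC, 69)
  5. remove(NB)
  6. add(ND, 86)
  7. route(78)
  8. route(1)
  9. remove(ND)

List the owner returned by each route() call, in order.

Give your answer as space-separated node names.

Op 1: add NA@98 -> ring=[98:NA]
Op 2: add NB@67 -> ring=[67:NB,98:NA]
Op 3: remove NA -> ring=[67:NB]
Op 4: add NC@69 -> ring=[67:NB,69:NC]
Op 5: remove NB -> ring=[69:NC]
Op 6: add ND@86 -> ring=[69:NC,86:ND]
Op 7: route key 78: smallest pos >= 78 is 86 -> ND
Op 8: route key 1: smallest pos >= 1 is 69 -> NC
Op 9: remove ND -> ring=[69:NC]

Answer: ND NC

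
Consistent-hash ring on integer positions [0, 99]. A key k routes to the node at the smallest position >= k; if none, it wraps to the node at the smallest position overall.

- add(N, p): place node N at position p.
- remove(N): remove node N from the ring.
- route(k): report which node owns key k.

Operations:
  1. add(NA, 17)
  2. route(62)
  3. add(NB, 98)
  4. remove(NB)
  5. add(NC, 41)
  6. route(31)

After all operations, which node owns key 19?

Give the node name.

Answer: NC

Derivation:
Op 1: add NA@17 -> ring=[17:NA]
Op 2: route key 62: none >= 62, wrap to smallest pos 17 -> NA
Op 3: add NB@98 -> ring=[17:NA,98:NB]
Op 4: remove NB -> ring=[17:NA]
Op 5: add NC@41 -> ring=[17:NA,41:NC]
Op 6: route key 31: smallest pos >= 31 is 41 -> NC
Final route key 19: smallest pos >= 19 is 41 -> NC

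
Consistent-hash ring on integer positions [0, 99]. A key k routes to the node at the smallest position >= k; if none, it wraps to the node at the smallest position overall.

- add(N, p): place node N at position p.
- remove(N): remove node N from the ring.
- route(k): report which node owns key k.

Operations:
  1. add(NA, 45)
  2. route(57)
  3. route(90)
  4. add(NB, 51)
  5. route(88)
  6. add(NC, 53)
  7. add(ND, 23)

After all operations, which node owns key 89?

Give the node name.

Op 1: add NA@45 -> ring=[45:NA]
Op 2: route key 57: none >= 57, wrap to smallest pos 45 -> NA
Op 3: route key 90: none >= 90, wrap to smallest pos 45 -> NA
Op 4: add NB@51 -> ring=[45:NA,51:NB]
Op 5: route key 88: none >= 88, wrap to smallest pos 45 -> NA
Op 6: add NC@53 -> ring=[45:NA,51:NB,53:NC]
Op 7: add ND@23 -> ring=[23:ND,45:NA,51:NB,53:NC]
Final route key 89: none >= 89, wrap to smallest pos 23 -> ND

Answer: ND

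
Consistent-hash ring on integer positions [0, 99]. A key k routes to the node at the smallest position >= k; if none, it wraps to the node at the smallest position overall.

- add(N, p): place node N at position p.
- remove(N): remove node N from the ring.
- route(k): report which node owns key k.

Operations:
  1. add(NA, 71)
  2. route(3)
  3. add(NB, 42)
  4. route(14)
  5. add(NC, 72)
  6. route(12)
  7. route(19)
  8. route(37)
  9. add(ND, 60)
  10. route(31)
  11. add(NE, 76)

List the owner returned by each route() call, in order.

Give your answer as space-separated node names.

Op 1: add NA@71 -> ring=[71:NA]
Op 2: route key 3: smallest pos >= 3 is 71 -> NA
Op 3: add NB@42 -> ring=[42:NB,71:NA]
Op 4: route key 14: smallest pos >= 14 is 42 -> NB
Op 5: add NC@72 -> ring=[42:NB,71:NA,72:NC]
Op 6: route key 12: smallest pos >= 12 is 42 -> NB
Op 7: route key 19: smallest pos >= 19 is 42 -> NB
Op 8: route key 37: smallest pos >= 37 is 42 -> NB
Op 9: add ND@60 -> ring=[42:NB,60:ND,71:NA,72:NC]
Op 10: route key 31: smallest pos >= 31 is 42 -> NB
Op 11: add NE@76 -> ring=[42:NB,60:ND,71:NA,72:NC,76:NE]

Answer: NA NB NB NB NB NB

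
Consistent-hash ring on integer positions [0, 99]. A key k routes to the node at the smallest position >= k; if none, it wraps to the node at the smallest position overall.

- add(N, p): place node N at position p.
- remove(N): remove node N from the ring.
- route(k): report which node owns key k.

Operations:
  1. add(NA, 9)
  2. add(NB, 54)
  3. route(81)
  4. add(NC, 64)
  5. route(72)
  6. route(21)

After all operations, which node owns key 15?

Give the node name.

Op 1: add NA@9 -> ring=[9:NA]
Op 2: add NB@54 -> ring=[9:NA,54:NB]
Op 3: route key 81: none >= 81, wrap to smallest pos 9 -> NA
Op 4: add NC@64 -> ring=[9:NA,54:NB,64:NC]
Op 5: route key 72: none >= 72, wrap to smallest pos 9 -> NA
Op 6: route key 21: smallest pos >= 21 is 54 -> NB
Final route key 15: smallest pos >= 15 is 54 -> NB

Answer: NB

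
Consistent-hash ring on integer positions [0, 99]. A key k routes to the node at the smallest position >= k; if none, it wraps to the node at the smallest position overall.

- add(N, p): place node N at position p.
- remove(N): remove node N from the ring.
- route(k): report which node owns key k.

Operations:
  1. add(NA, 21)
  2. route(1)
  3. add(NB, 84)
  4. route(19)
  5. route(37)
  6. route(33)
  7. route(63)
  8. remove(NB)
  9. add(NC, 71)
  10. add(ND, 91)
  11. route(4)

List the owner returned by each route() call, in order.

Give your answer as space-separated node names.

Answer: NA NA NB NB NB NA

Derivation:
Op 1: add NA@21 -> ring=[21:NA]
Op 2: route key 1: smallest pos >= 1 is 21 -> NA
Op 3: add NB@84 -> ring=[21:NA,84:NB]
Op 4: route key 19: smallest pos >= 19 is 21 -> NA
Op 5: route key 37: smallest pos >= 37 is 84 -> NB
Op 6: route key 33: smallest pos >= 33 is 84 -> NB
Op 7: route key 63: smallest pos >= 63 is 84 -> NB
Op 8: remove NB -> ring=[21:NA]
Op 9: add NC@71 -> ring=[21:NA,71:NC]
Op 10: add ND@91 -> ring=[21:NA,71:NC,91:ND]
Op 11: route key 4: smallest pos >= 4 is 21 -> NA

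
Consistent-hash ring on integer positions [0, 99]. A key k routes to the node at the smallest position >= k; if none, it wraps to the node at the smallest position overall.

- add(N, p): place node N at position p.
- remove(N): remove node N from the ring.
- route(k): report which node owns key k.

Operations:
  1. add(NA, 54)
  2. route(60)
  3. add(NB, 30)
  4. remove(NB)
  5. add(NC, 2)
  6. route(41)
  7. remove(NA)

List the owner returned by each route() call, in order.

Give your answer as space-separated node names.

Op 1: add NA@54 -> ring=[54:NA]
Op 2: route key 60: none >= 60, wrap to smallest pos 54 -> NA
Op 3: add NB@30 -> ring=[30:NB,54:NA]
Op 4: remove NB -> ring=[54:NA]
Op 5: add NC@2 -> ring=[2:NC,54:NA]
Op 6: route key 41: smallest pos >= 41 is 54 -> NA
Op 7: remove NA -> ring=[2:NC]

Answer: NA NA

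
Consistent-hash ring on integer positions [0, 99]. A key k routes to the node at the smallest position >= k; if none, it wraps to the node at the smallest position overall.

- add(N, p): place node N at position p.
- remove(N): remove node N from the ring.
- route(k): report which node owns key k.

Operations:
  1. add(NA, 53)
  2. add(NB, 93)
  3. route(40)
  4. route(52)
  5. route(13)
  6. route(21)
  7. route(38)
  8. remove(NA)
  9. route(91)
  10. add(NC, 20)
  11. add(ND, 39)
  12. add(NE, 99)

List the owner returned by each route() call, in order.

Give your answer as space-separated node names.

Answer: NA NA NA NA NA NB

Derivation:
Op 1: add NA@53 -> ring=[53:NA]
Op 2: add NB@93 -> ring=[53:NA,93:NB]
Op 3: route key 40: smallest pos >= 40 is 53 -> NA
Op 4: route key 52: smallest pos >= 52 is 53 -> NA
Op 5: route key 13: smallest pos >= 13 is 53 -> NA
Op 6: route key 21: smallest pos >= 21 is 53 -> NA
Op 7: route key 38: smallest pos >= 38 is 53 -> NA
Op 8: remove NA -> ring=[93:NB]
Op 9: route key 91: smallest pos >= 91 is 93 -> NB
Op 10: add NC@20 -> ring=[20:NC,93:NB]
Op 11: add ND@39 -> ring=[20:NC,39:ND,93:NB]
Op 12: add NE@99 -> ring=[20:NC,39:ND,93:NB,99:NE]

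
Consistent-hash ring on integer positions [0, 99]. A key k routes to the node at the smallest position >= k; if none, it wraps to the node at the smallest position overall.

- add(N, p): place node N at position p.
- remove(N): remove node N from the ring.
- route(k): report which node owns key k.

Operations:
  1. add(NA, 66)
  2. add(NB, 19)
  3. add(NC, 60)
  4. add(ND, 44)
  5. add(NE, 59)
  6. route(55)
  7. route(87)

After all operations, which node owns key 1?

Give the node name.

Answer: NB

Derivation:
Op 1: add NA@66 -> ring=[66:NA]
Op 2: add NB@19 -> ring=[19:NB,66:NA]
Op 3: add NC@60 -> ring=[19:NB,60:NC,66:NA]
Op 4: add ND@44 -> ring=[19:NB,44:ND,60:NC,66:NA]
Op 5: add NE@59 -> ring=[19:NB,44:ND,59:NE,60:NC,66:NA]
Op 6: route key 55: smallest pos >= 55 is 59 -> NE
Op 7: route key 87: none >= 87, wrap to smallest pos 19 -> NB
Final route key 1: smallest pos >= 1 is 19 -> NB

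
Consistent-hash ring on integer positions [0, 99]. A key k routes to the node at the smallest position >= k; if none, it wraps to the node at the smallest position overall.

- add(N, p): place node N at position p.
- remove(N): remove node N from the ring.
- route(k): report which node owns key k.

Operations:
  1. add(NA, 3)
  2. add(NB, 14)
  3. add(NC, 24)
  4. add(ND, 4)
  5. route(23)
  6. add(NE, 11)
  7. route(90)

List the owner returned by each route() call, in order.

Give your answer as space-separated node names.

Op 1: add NA@3 -> ring=[3:NA]
Op 2: add NB@14 -> ring=[3:NA,14:NB]
Op 3: add NC@24 -> ring=[3:NA,14:NB,24:NC]
Op 4: add ND@4 -> ring=[3:NA,4:ND,14:NB,24:NC]
Op 5: route key 23: smallest pos >= 23 is 24 -> NC
Op 6: add NE@11 -> ring=[3:NA,4:ND,11:NE,14:NB,24:NC]
Op 7: route key 90: none >= 90, wrap to smallest pos 3 -> NA

Answer: NC NA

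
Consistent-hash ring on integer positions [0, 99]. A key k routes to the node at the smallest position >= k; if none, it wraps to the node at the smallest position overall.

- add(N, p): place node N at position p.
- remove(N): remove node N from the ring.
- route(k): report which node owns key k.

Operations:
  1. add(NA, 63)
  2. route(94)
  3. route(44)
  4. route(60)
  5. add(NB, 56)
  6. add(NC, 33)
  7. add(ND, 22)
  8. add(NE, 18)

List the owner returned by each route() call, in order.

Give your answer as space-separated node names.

Answer: NA NA NA

Derivation:
Op 1: add NA@63 -> ring=[63:NA]
Op 2: route key 94: none >= 94, wrap to smallest pos 63 -> NA
Op 3: route key 44: smallest pos >= 44 is 63 -> NA
Op 4: route key 60: smallest pos >= 60 is 63 -> NA
Op 5: add NB@56 -> ring=[56:NB,63:NA]
Op 6: add NC@33 -> ring=[33:NC,56:NB,63:NA]
Op 7: add ND@22 -> ring=[22:ND,33:NC,56:NB,63:NA]
Op 8: add NE@18 -> ring=[18:NE,22:ND,33:NC,56:NB,63:NA]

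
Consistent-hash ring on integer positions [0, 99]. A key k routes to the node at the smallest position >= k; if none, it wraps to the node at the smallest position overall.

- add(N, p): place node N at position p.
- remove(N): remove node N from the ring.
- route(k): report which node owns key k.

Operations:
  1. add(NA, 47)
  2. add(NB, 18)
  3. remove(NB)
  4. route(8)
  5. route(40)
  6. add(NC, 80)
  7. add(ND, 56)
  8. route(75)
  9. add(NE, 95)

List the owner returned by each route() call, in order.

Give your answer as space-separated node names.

Answer: NA NA NC

Derivation:
Op 1: add NA@47 -> ring=[47:NA]
Op 2: add NB@18 -> ring=[18:NB,47:NA]
Op 3: remove NB -> ring=[47:NA]
Op 4: route key 8: smallest pos >= 8 is 47 -> NA
Op 5: route key 40: smallest pos >= 40 is 47 -> NA
Op 6: add NC@80 -> ring=[47:NA,80:NC]
Op 7: add ND@56 -> ring=[47:NA,56:ND,80:NC]
Op 8: route key 75: smallest pos >= 75 is 80 -> NC
Op 9: add NE@95 -> ring=[47:NA,56:ND,80:NC,95:NE]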